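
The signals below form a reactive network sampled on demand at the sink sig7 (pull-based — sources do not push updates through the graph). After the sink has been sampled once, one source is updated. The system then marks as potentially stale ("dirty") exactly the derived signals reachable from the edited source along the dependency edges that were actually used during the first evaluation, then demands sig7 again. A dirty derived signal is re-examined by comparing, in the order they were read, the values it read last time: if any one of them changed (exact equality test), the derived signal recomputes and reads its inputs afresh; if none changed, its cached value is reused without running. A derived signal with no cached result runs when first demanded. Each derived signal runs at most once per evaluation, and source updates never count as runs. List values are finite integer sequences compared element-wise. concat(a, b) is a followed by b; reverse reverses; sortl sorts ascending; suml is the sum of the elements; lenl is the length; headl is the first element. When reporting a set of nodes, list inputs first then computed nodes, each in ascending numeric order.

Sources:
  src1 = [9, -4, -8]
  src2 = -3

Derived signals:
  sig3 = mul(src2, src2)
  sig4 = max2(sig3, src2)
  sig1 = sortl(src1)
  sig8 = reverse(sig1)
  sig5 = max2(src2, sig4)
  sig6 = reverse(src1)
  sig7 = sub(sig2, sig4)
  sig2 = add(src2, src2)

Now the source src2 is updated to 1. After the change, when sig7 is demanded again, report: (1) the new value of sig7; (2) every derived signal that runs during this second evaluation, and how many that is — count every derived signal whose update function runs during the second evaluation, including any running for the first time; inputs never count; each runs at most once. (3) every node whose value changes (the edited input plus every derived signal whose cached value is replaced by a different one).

Initial pass — values computed on the first demand:
  sig2 = add(-3, -3) = -6
  sig3 = mul(-3, -3) = 9
  sig4 = max2(9, -3) = 9
  sig7 = sub(-6, 9) = -15

Second demand — change propagation:
  sig2: re-runs because src2 -3->1; src2 -3->1; new result 2.
  sig3: re-runs because src2 -3->1; src2 -3->1; new result 1.
  sig4: re-runs because sig3 9->1; src2 -3->1; new result 1.
  sig7: re-runs because sig2 -6->2; sig4 9->1; new result 1.

sig7 now evaluates to 1.
Run set: sig2, sig3, sig4, sig7 (4 run).
Changed values: src2, sig2, sig3, sig4, sig7.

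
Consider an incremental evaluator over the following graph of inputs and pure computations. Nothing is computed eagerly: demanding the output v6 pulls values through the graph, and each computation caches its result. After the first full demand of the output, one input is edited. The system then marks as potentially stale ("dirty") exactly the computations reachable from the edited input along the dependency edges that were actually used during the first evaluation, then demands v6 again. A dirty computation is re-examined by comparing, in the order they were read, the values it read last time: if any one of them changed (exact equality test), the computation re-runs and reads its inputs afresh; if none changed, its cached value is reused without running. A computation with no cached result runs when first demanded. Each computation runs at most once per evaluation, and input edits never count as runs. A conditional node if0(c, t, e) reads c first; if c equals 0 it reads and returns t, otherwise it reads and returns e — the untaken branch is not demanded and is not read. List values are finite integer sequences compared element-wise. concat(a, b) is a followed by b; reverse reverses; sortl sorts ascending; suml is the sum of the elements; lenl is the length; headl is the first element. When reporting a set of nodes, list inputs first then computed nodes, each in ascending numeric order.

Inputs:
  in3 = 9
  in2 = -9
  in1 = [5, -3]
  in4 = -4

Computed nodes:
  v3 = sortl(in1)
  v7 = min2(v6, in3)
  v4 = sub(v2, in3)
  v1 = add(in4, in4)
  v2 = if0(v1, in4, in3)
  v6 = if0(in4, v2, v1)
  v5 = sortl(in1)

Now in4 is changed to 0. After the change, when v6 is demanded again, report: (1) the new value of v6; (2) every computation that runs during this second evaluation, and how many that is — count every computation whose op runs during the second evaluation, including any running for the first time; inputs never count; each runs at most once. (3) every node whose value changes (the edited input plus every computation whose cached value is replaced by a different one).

v6 now evaluates to 0.
Run set: v1, v2, v6 (3 run).
Changed values: in4, v1, v6.
The important point: the flipped condition pulls in fresh nodes; v2 runs for the first time.

Initial pass — values computed on the first demand:
  v1 = add(-4, -4) = -8
  v6 = if0(in4=-4 -> else branch v1) = -8

Second demand — change propagation:
  v1: re-runs because in4 -4->0; in4 -4->0; new result 0.
  v2: newly demanded (no cache) — executes and yields 0.
  v6: re-runs because in4 -4->0; v1 -8->0; new result 0.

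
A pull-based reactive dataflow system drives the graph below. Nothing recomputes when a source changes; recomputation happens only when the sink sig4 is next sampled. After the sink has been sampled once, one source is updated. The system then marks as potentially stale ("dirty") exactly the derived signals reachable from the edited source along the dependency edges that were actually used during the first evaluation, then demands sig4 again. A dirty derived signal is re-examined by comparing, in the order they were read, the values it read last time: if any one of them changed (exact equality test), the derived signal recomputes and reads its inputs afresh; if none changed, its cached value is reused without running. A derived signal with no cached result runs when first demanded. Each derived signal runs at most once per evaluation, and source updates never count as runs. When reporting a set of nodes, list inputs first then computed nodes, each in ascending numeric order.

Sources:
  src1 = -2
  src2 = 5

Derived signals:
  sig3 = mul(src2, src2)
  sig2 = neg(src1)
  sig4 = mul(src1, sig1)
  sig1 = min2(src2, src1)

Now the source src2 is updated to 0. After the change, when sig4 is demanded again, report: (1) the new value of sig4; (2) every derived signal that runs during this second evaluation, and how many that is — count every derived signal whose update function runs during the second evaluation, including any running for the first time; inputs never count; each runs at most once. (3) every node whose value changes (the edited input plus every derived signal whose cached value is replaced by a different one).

New value of sig4: 4.
Derived signals that run: sig1 — 1 in total.
Values that change: src2.
Key observation: the change is absorbed at sig1 — it re-runs but produces the same value, and the output's value is unchanged.

First evaluation (everything demanded from the output):
  sig1 = min2(5, -2) = -2
  sig4 = mul(-2, -2) = 4

Propagation after the edit:
  sig1: runs — src2 5->0; result -2 (same value as before).
  sig4: checked — values it read are unchanged (src1 unchanged, sig1 unchanged); reused cached 4 without running.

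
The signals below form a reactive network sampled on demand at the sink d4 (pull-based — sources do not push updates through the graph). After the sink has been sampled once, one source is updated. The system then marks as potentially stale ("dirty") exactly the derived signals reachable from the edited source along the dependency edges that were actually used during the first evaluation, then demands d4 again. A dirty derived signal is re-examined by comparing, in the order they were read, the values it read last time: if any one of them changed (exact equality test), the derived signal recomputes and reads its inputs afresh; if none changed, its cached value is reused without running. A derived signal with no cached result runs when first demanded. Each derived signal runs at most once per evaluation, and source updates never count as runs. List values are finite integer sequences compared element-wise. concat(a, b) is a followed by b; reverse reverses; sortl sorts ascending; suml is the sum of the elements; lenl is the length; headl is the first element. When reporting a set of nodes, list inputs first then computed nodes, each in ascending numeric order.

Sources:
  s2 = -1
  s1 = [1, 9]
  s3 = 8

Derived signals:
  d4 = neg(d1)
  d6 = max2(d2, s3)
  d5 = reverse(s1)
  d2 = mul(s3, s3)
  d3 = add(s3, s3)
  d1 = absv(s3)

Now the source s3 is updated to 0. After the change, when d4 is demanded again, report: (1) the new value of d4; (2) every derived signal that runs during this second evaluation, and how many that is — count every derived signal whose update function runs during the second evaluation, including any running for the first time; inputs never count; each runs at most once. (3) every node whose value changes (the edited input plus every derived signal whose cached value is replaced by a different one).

d4 now evaluates to 0.
Run set: d1, d4 (2 run).
Changed values: s3, d1, d4.

Initial pass — values computed on the first demand:
  d1 = absv(8) = 8
  d4 = neg(8) = -8

Second demand — change propagation:
  d1: re-runs because s3 8->0; new result 0.
  d4: re-runs because d1 8->0; new result 0.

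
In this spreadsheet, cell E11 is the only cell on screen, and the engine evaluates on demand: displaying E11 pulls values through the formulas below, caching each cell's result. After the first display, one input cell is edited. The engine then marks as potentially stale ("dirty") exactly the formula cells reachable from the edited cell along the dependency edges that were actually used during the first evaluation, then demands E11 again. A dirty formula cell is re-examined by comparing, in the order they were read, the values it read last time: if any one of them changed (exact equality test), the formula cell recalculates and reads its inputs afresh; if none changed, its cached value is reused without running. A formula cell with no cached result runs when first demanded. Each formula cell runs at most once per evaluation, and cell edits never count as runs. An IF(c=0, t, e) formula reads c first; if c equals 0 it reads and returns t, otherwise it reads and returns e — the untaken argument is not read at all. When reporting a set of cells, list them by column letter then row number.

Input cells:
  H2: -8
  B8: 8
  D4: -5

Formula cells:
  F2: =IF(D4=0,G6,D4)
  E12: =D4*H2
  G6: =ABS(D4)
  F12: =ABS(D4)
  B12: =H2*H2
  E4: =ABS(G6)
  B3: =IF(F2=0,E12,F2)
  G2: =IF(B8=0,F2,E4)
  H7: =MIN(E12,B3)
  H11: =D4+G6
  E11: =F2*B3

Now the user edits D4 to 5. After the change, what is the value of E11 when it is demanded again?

Initial pass — values computed on the first demand:
  F2 = IF(D4=0: D4=-5 -> else branch D4) = -5
  B3 = IF(F2=0: F2=-5 -> else branch F2) = -5
  E11 = -5 * -5 = 25

Second demand — change propagation:
  F2: re-runs because D4 -5->5; D4 -5->5; new result 5.
  B3: re-runs because F2 -5->5; F2 -5->5; new result 5.
  E11: re-runs because F2 -5->5; B3 -5->5; new result 25 (unchanged).

E11 now evaluates to 25.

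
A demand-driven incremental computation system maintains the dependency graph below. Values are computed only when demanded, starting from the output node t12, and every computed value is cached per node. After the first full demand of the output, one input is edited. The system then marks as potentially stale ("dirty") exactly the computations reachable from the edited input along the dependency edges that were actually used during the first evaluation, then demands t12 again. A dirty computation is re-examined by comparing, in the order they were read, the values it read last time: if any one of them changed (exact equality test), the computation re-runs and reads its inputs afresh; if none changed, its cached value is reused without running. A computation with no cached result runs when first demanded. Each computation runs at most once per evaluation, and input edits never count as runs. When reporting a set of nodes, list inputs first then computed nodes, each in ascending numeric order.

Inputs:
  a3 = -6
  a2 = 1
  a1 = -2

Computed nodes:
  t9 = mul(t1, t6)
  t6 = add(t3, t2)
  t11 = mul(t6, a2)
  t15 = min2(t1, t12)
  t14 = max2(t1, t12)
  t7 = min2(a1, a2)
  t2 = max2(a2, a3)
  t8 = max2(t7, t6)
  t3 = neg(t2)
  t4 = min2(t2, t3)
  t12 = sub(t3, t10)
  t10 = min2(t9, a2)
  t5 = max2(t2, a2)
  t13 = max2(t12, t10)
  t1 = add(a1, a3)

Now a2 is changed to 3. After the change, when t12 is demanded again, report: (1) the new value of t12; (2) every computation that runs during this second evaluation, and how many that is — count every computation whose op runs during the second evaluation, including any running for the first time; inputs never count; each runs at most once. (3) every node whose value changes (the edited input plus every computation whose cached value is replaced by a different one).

New value of t12: -3.
Computations that run: t2, t3, t6, t10, t12 — 5 in total.
Values that change: a2, t2, t3, t12.
Key observation: the cutoff stops propagation at t9 — its inputs' values are unchanged, so it reuses its cache.

First evaluation (everything demanded from the output):
  t1 = add(-2, -6) = -8
  t2 = max2(1, -6) = 1
  t3 = neg(1) = -1
  t6 = add(-1, 1) = 0
  t9 = mul(-8, 0) = 0
  t10 = min2(0, 1) = 0
  t12 = sub(-1, 0) = -1

Propagation after the edit:
  t2: runs — a2 1->3; result 3.
  t3: runs — t2 1->3; result -3.
  t6: runs — t3 -1->-3; t2 1->3; result 0 (same value as before).
  t9: checked — values it read are unchanged (t1 unchanged, t6 unchanged); reused cached 0 without running.
  t10: runs — a2 1->3; result 0 (same value as before).
  t12: runs — t3 -1->-3; result -3.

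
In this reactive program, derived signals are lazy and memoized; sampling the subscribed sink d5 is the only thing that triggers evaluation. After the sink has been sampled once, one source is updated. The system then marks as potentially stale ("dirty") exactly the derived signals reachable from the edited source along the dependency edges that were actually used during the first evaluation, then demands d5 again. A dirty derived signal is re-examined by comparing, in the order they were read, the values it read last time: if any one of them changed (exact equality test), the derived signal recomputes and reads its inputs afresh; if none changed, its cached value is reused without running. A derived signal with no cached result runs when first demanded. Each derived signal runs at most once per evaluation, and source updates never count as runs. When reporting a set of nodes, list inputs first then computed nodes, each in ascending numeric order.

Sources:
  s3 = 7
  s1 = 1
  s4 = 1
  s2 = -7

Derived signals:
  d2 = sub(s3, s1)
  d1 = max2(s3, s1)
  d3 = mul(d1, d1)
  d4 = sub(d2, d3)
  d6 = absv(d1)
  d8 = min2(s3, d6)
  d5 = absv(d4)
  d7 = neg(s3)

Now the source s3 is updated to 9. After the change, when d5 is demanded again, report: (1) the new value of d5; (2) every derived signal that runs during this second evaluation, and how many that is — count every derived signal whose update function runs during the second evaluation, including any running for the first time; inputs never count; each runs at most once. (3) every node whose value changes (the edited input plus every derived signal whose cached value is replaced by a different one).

First demand of the output computes:
  d1 = max2(7, 1) = 7
  d2 = sub(7, 1) = 6
  d3 = mul(7, 7) = 49
  d4 = sub(6, 49) = -43
  d5 = absv(-43) = 43

After the edit, cleaning proceeds:
  d1: a read changed (s3 7->9) — executes, giving 9.
  d2: a read changed (s3 7->9) — executes, giving 8.
  d3: a read changed (d1 7->9; d1 7->9) — executes, giving 81.
  d4: a read changed (d2 6->8; d3 49->81) — executes, giving -73.
  d5: a read changed (d4 -43->-73) — executes, giving 73.

Demanding d5 again yields 73.
5 derived signals run: d1, d2, d3, d4, d5.
The nodes whose values change: s3, d1, d2, d3, d4, d5.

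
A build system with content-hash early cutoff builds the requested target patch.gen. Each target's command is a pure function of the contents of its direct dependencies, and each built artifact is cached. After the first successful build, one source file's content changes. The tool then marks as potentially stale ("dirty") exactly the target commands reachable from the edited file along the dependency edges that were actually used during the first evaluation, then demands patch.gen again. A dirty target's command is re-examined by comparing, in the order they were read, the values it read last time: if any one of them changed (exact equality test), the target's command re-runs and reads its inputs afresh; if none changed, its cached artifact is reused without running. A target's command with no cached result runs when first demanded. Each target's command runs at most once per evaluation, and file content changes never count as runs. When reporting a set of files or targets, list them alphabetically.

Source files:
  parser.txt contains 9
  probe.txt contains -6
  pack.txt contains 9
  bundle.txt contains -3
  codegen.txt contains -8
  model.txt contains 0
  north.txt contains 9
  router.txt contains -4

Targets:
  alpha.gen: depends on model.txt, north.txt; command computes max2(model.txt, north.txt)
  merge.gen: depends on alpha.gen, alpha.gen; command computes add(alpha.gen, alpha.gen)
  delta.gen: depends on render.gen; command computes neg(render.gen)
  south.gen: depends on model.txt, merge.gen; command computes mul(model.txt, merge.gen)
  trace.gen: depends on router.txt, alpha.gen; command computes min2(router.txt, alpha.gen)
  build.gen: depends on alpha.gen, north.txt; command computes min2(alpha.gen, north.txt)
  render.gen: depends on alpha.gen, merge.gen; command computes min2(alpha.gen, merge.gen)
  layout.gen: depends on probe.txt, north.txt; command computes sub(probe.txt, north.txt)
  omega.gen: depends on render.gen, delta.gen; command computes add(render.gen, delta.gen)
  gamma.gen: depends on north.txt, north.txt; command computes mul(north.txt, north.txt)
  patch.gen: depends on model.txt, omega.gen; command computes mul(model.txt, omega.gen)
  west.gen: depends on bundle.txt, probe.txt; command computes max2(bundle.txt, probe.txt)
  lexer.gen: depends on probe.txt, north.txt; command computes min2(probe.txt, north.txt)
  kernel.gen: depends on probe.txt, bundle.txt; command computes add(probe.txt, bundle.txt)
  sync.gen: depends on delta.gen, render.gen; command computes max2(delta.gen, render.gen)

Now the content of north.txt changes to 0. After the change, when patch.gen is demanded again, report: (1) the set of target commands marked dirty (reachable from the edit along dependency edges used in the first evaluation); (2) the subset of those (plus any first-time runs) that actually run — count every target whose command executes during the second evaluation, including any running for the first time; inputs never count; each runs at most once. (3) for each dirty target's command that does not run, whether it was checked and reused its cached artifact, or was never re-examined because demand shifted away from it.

First evaluation (everything demanded from the output):
  alpha.gen = max2(0, 9) = 9
  merge.gen = add(9, 9) = 18
  render.gen = min2(9, 18) = 9
  delta.gen = neg(9) = -9
  omega.gen = add(9, -9) = 0
  patch.gen = mul(0, 0) = 0

Propagation after the edit:
  alpha.gen: runs — north.txt 9->0; result 0.
  merge.gen: runs — alpha.gen 9->0; alpha.gen 9->0; result 0.
  render.gen: runs — alpha.gen 9->0; merge.gen 18->0; result 0.
  delta.gen: runs — render.gen 9->0; result 0.
  omega.gen: runs — render.gen 9->0; delta.gen -9->0; result 0 (same value as before).
  patch.gen: checked — values it read are unchanged (model.txt unchanged, omega.gen unchanged); reused cached 0 without running.

Key observation: the change is absorbed at omega.gen — it re-runs but produces the same value, and the output's value is unchanged.

Marked dirty: alpha.gen, delta.gen, merge.gen, omega.gen, patch.gen, render.gen.
Target commands that run: alpha.gen, delta.gen, merge.gen, omega.gen, render.gen — 5 in total.
Checked but reused from cache: patch.gen.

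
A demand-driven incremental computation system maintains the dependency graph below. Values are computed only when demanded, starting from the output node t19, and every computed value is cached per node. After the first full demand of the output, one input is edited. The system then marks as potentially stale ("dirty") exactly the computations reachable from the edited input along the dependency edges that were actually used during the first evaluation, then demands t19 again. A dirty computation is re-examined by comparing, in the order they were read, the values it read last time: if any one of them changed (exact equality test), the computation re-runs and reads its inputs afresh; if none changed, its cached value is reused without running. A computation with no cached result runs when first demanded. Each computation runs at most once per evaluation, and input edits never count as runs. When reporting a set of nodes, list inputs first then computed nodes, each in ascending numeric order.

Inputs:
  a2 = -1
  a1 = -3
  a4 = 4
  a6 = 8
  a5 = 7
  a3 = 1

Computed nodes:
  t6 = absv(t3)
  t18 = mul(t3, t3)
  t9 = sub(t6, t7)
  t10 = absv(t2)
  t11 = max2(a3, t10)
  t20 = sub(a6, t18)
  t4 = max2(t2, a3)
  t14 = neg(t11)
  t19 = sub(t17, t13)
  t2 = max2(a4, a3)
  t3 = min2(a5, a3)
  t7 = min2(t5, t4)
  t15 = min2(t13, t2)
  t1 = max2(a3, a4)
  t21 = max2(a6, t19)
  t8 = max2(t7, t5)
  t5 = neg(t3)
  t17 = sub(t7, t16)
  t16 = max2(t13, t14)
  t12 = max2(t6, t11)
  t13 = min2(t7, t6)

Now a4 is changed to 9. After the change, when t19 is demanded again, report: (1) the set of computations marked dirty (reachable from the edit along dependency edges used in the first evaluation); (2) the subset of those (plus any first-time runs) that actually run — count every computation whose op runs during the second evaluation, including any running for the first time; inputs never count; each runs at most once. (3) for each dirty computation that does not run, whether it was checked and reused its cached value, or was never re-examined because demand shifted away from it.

First evaluation (everything demanded from the output):
  t2 = max2(4, 1) = 4
  t3 = min2(7, 1) = 1
  t4 = max2(4, 1) = 4
  t5 = neg(1) = -1
  t6 = absv(1) = 1
  t7 = min2(-1, 4) = -1
  t10 = absv(4) = 4
  t11 = max2(1, 4) = 4
  t13 = min2(-1, 1) = -1
  t14 = neg(4) = -4
  t16 = max2(-1, -4) = -1
  t17 = sub(-1, -1) = 0
  t19 = sub(0, -1) = 1

Propagation after the edit:
  t2: runs — a4 4->9; result 9.
  t4: runs — t2 4->9; result 9.
  t7: runs — t4 4->9; result -1 (same value as before).
  t10: runs — t2 4->9; result 9.
  t11: runs — t10 4->9; result 9.
  t13: checked — values it read are unchanged (t7 unchanged, t6 unchanged); reused cached -1 without running.
  t14: runs — t11 4->9; result -9.
  t16: runs — t14 -4->-9; result -1 (same value as before).
  t17: checked — values it read are unchanged (t7 unchanged, t16 unchanged); reused cached 0 without running.
  t19: checked — values it read are unchanged (t17 unchanged, t13 unchanged); reused cached 1 without running.

Key observation: the cutoff stops propagation at t13 — its inputs' values are unchanged, so it reuses its cache.

Marked dirty: t2, t4, t7, t10, t11, t13, t14, t16, t17, t19.
Computations that run: t2, t4, t7, t10, t11, t14, t16 — 7 in total.
Checked but reused from cache: t13, t17, t19.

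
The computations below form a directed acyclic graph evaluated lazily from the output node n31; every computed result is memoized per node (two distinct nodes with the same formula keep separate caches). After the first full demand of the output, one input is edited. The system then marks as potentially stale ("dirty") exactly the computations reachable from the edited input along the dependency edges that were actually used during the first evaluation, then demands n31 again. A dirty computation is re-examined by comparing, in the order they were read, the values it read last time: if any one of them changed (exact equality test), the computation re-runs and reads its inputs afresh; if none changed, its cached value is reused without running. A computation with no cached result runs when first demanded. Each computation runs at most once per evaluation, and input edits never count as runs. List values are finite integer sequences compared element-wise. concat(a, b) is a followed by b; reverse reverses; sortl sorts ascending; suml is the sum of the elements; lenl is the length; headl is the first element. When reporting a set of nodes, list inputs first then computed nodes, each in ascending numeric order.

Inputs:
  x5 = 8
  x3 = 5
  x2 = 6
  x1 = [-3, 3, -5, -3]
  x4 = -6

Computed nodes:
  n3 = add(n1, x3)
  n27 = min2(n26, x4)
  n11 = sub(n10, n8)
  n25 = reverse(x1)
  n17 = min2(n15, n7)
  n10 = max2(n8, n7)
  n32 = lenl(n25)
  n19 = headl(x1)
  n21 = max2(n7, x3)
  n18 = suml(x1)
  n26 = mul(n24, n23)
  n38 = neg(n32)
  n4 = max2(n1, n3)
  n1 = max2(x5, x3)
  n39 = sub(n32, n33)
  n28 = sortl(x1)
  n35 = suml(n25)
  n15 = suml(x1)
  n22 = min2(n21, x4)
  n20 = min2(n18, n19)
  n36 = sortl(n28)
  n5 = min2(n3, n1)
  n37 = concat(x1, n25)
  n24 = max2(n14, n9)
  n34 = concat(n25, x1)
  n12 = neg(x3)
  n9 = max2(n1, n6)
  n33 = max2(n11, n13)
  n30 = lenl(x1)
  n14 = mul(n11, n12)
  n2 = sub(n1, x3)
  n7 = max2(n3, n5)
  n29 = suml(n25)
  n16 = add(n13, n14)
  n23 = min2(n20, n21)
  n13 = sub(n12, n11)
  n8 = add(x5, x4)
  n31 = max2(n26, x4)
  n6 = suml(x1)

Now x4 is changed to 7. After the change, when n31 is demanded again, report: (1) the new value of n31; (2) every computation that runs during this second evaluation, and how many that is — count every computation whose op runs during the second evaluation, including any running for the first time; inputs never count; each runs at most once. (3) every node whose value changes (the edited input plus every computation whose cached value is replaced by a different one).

Demanding n31 again yields 7.
6 computations run: n8, n10, n11, n14, n24, n31.
The nodes whose values change: x4, n8, n10, n11, n14, n31.
Note where the cutoff bites: n26 is checked, finds nothing changed, and keeps its cache.

First demand of the output computes:
  n1 = max2(8, 5) = 8
  n3 = add(8, 5) = 13
  n5 = min2(13, 8) = 8
  n6 = suml([-3, 3, -5, -3]) = -8
  n7 = max2(13, 8) = 13
  n8 = add(8, -6) = 2
  n9 = max2(8, -8) = 8
  n10 = max2(2, 13) = 13
  n11 = sub(13, 2) = 11
  n12 = neg(5) = -5
  n14 = mul(11, -5) = -55
  n18 = suml([-3, 3, -5, -3]) = -8
  n19 = headl([-3, 3, -5, -3]) = -3
  n20 = min2(-8, -3) = -8
  n21 = max2(13, 5) = 13
  n23 = min2(-8, 13) = -8
  n24 = max2(-55, 8) = 8
  n26 = mul(8, -8) = -64
  n31 = max2(-64, -6) = -6

After the edit, cleaning proceeds:
  n8: a read changed (x4 -6->7) — executes, giving 15.
  n10: a read changed (n8 2->15) — executes, giving 15.
  n11: a read changed (n10 13->15; n8 2->15) — executes, giving 0.
  n14: a read changed (n11 11->0) — executes, giving 0.
  n24: a read changed (n14 -55->0) — executes, giving 8 — identical to its old value.
  n26: dirty, but its reads are unchanged (n24 unchanged, n23 unchanged); cached -64 stands.
  n31: a read changed (x4 -6->7) — executes, giving 7.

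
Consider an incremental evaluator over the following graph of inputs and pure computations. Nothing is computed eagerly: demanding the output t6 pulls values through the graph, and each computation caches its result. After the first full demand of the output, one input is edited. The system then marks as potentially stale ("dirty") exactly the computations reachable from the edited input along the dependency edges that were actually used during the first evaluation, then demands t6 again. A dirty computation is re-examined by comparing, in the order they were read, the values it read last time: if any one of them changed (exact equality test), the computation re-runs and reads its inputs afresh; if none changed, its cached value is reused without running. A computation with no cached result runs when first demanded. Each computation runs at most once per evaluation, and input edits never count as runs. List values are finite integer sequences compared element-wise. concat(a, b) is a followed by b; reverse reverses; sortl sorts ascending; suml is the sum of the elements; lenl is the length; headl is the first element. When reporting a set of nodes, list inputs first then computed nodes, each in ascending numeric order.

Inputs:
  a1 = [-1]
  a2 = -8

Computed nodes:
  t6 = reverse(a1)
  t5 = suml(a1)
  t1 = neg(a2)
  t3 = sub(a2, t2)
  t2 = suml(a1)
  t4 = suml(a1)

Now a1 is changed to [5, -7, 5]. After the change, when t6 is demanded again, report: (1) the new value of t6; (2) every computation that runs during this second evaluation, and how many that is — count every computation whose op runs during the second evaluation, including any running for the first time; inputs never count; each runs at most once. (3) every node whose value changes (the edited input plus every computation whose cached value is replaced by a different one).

Initial pass — values computed on the first demand:
  t6 = reverse([-1]) = [-1]

Second demand — change propagation:
  t6: re-runs because a1 [-1]->[5, -7, 5]; new result [5, -7, 5].

t6 now evaluates to [5, -7, 5].
Run set: t6 (1 run).
Changed values: a1, t6.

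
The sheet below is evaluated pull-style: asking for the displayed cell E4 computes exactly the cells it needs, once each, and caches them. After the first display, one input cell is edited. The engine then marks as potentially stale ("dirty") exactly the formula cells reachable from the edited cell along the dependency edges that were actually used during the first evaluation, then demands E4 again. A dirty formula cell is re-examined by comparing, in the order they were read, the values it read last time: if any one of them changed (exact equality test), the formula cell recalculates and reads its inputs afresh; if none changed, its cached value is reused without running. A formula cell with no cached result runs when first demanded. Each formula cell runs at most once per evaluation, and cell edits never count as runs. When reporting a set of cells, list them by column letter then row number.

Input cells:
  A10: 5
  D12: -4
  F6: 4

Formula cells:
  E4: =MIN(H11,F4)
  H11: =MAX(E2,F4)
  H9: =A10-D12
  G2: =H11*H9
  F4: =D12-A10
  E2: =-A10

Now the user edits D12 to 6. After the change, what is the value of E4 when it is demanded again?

First demand of the output computes:
  E2 = -(5) = -5
  F4 = -4 - 5 = -9
  H11 = MAX(-5, -9) = -5
  E4 = MIN(-5, -9) = -9

After the edit, cleaning proceeds:
  F4: a read changed (D12 -4->6) — executes, giving 1.
  H11: a read changed (F4 -9->1) — executes, giving 1.
  E4: a read changed (H11 -5->1; F4 -9->1) — executes, giving 1.

Demanding E4 again yields 1.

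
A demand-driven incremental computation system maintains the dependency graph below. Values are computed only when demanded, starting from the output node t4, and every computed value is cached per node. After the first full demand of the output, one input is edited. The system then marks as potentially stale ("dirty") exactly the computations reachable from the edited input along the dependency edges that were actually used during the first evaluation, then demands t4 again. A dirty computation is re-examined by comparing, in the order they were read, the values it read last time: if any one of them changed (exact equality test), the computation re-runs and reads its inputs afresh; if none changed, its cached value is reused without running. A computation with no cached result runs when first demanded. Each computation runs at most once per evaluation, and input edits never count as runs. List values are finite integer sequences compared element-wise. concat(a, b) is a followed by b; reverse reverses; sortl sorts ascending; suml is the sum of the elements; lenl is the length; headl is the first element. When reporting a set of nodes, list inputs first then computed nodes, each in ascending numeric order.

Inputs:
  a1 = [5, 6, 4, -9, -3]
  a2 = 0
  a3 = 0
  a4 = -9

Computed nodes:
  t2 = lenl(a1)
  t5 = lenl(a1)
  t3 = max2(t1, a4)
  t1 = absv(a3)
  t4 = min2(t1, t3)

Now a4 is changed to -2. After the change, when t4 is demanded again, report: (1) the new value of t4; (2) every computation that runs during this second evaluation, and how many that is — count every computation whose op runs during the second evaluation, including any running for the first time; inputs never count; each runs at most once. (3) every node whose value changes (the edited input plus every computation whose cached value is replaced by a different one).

First evaluation (everything demanded from the output):
  t1 = absv(0) = 0
  t3 = max2(0, -9) = 0
  t4 = min2(0, 0) = 0

Propagation after the edit:
  t3: runs — a4 -9->-2; result 0 (same value as before).
  t4: checked — values it read are unchanged (t1 unchanged, t3 unchanged); reused cached 0 without running.

Key observation: the change is absorbed at t3 — it re-runs but produces the same value, and the output's value is unchanged.

New value of t4: 0.
Computations that run: t3 — 1 in total.
Values that change: a4.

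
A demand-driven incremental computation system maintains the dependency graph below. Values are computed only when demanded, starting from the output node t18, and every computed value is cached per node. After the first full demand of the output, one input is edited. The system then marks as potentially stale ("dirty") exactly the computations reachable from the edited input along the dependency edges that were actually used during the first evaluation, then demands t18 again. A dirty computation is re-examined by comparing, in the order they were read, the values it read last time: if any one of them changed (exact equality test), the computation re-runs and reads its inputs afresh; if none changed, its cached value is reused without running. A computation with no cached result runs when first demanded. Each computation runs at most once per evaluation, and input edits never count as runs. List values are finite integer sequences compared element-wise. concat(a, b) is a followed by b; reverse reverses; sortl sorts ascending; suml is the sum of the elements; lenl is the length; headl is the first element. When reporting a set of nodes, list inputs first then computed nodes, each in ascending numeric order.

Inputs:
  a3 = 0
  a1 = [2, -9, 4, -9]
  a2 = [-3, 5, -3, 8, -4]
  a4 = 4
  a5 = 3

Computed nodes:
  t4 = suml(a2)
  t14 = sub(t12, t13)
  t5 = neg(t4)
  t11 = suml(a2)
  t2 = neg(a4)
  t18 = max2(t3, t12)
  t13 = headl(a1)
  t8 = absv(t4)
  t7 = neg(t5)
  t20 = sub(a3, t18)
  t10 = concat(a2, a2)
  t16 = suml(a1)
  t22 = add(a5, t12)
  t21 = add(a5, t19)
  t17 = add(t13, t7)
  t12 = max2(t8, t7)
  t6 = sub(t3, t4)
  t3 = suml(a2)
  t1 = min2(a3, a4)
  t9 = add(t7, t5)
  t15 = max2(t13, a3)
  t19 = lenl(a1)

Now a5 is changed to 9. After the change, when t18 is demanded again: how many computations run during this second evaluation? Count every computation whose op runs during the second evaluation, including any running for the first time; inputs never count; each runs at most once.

Computations that run: none — 0 in total.
Key observation: a5 is never demanded by the output, so the edit triggers no recomputation at all.

First evaluation (everything demanded from the output):
  t3 = suml([-3, 5, -3, 8, -4]) = 3
  t4 = suml([-3, 5, -3, 8, -4]) = 3
  t5 = neg(3) = -3
  t7 = neg(-3) = 3
  t8 = absv(3) = 3
  t12 = max2(3, 3) = 3
  t18 = max2(3, 3) = 3

Propagation after the edit:
  a5 feeds no computation that the output demands — nothing is marked dirty and nothing runs.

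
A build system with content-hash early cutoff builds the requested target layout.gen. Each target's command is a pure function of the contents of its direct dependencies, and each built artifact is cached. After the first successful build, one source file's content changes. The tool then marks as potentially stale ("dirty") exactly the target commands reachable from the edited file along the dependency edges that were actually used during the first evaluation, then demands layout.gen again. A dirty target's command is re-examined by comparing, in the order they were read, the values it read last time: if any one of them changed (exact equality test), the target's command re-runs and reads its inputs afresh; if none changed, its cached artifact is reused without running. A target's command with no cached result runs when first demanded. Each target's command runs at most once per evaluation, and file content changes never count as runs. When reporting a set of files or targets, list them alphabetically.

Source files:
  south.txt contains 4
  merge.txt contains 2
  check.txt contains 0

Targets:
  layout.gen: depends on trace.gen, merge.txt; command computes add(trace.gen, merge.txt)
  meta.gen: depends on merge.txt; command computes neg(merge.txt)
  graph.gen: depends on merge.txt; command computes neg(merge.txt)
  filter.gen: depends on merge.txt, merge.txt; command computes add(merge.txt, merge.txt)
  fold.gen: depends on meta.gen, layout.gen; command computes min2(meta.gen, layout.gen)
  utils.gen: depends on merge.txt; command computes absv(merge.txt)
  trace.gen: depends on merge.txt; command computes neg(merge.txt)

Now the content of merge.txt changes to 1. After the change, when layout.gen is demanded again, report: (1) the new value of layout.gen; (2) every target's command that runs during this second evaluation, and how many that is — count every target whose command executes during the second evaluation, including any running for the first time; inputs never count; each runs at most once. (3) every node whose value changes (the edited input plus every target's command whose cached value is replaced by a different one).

New value of layout.gen: 0.
Target commands that run: layout.gen, trace.gen — 2 in total.
Values that change: merge.txt, trace.gen.

First evaluation (everything demanded from the output):
  trace.gen = neg(2) = -2
  layout.gen = add(-2, 2) = 0

Propagation after the edit:
  trace.gen: runs — merge.txt 2->1; result -1.
  layout.gen: runs — trace.gen -2->-1; merge.txt 2->1; result 0 (same value as before).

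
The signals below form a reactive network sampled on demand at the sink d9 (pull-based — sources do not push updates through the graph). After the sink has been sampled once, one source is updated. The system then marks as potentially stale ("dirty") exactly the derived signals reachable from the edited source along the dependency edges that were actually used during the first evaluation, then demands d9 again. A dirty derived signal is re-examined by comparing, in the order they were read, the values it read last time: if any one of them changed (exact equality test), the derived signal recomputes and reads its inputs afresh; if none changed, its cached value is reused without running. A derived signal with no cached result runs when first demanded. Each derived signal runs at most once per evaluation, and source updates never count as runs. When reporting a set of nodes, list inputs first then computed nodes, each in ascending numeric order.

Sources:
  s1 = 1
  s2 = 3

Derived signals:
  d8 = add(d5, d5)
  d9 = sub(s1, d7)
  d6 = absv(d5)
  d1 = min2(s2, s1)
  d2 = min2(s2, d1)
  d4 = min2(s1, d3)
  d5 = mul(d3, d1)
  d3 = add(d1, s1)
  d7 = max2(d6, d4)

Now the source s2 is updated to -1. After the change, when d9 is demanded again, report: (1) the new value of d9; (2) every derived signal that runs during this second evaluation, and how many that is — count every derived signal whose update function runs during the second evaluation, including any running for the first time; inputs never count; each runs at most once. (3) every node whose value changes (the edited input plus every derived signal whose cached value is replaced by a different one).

d9 now evaluates to 1.
Run set: d1, d3, d4, d5, d6, d7, d9 (7 run).
Changed values: s2, d1, d3, d4, d5, d6, d7, d9.

Initial pass — values computed on the first demand:
  d1 = min2(3, 1) = 1
  d3 = add(1, 1) = 2
  d4 = min2(1, 2) = 1
  d5 = mul(2, 1) = 2
  d6 = absv(2) = 2
  d7 = max2(2, 1) = 2
  d9 = sub(1, 2) = -1

Second demand — change propagation:
  d1: re-runs because s2 3->-1; new result -1.
  d3: re-runs because d1 1->-1; new result 0.
  d4: re-runs because d3 2->0; new result 0.
  d5: re-runs because d3 2->0; d1 1->-1; new result 0.
  d6: re-runs because d5 2->0; new result 0.
  d7: re-runs because d6 2->0; d4 1->0; new result 0.
  d9: re-runs because d7 2->0; new result 1.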